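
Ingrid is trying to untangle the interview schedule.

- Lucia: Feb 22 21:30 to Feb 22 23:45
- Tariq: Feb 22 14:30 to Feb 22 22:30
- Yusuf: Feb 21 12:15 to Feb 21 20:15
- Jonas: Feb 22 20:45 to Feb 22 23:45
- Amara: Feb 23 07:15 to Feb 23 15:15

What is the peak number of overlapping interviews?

Sweep the timeline, counting +1 at each start and −1 at each end (ends before starts at a tie):
Feb 21 12:15 start Yusuf → 1
Feb 21 20:15 end Yusuf → 0
Feb 22 14:30 start Tariq → 1
Feb 22 20:45 start Jonas → 2
Feb 22 21:30 start Lucia → 3
Feb 22 22:30 end Tariq → 2
Feb 22 23:45 end Jonas → 1
Feb 22 23:45 end Lucia → 0
Feb 23 07:15 start Amara → 1
Feb 23 15:15 end Amara → 0
Peak is 3, at Feb 22 21:30 (Jonas, Lucia, Tariq).

3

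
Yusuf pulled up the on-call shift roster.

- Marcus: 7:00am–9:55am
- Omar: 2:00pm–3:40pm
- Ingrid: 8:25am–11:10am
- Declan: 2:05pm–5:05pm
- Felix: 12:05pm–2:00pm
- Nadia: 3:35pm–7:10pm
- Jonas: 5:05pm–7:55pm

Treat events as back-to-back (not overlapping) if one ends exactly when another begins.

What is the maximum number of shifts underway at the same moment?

3

Sweep the timeline, counting +1 at each start and −1 at each end (ends before starts at a tie):
7:00am start Marcus → 1
8:25am start Ingrid → 2
9:55am end Marcus → 1
11:10am end Ingrid → 0
12:05pm start Felix → 1
2:00pm end Felix → 0
2:00pm start Omar → 1
2:05pm start Declan → 2
3:35pm start Nadia → 3
3:40pm end Omar → 2
5:05pm end Declan → 1
5:05pm start Jonas → 2
7:10pm end Nadia → 1
7:55pm end Jonas → 0
Peak is 3, at 3:35pm (Declan, Nadia, Omar).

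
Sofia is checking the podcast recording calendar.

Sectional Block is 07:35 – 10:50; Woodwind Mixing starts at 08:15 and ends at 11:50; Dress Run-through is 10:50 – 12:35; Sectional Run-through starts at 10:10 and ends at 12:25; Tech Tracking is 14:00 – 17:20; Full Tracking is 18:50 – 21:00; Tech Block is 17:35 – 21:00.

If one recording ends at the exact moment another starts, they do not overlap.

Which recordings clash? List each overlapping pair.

Dress Run-through & Sectional Run-through, Dress Run-through & Woodwind Mixing, Full Tracking & Tech Block, Sectional Block & Sectional Run-through, Sectional Block & Woodwind Mixing, Sectional Run-through & Woodwind Mixing

Sorted by start: Sectional Block, Woodwind Mixing, Sectional Run-through, Dress Run-through, Tech Tracking, Tech Block, Full Tracking.
Woodwind Mixing starts before Sectional Block ends → Sectional Block and Woodwind Mixing overlap.
Sectional Run-through starts before Sectional Block ends → Sectional Block and Sectional Run-through overlap.
Dress Run-through starts exactly when Sectional Block ends (back-to-back, no overlap), so nothing later overlaps Sectional Block either.
Sectional Run-through starts before Woodwind Mixing ends → Woodwind Mixing and Sectional Run-through overlap.
Dress Run-through starts before Woodwind Mixing ends → Woodwind Mixing and Dress Run-through overlap.
Tech Tracking starts after Woodwind Mixing ends, so nothing later overlaps Woodwind Mixing either.
Dress Run-through starts before Sectional Run-through ends → Sectional Run-through and Dress Run-through overlap.
Tech Tracking starts after Sectional Run-through ends, so nothing later overlaps Sectional Run-through either.
Tech Tracking starts after Dress Run-through ends, so nothing later overlaps Dress Run-through either.
Tech Block starts after Tech Tracking ends, so nothing later overlaps Tech Tracking either.
Full Tracking starts before Tech Block ends → Tech Block and Full Tracking overlap.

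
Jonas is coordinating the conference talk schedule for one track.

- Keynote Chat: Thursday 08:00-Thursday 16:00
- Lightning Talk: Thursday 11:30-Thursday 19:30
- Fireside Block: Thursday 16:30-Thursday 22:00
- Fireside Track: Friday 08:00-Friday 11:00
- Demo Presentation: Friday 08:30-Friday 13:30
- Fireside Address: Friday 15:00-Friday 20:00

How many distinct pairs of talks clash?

3

Sorted by start: Keynote Chat, Lightning Talk, Fireside Block, Fireside Track, Demo Presentation, Fireside Address.
Lightning Talk starts before Keynote Chat ends → Keynote Chat and Lightning Talk overlap.
Fireside Block starts after Keynote Chat ends, so nothing later overlaps Keynote Chat either.
Fireside Block starts before Lightning Talk ends → Lightning Talk and Fireside Block overlap.
Fireside Track starts after Lightning Talk ends, so nothing later overlaps Lightning Talk either.
Fireside Track starts after Fireside Block ends, so nothing later overlaps Fireside Block either.
Demo Presentation starts before Fireside Track ends → Fireside Track and Demo Presentation overlap.
Fireside Address starts after Fireside Track ends.
Fireside Address starts after Demo Presentation ends.
Overlapping pairs: Demo Presentation & Fireside Track, Fireside Block & Lightning Talk, Keynote Chat & Lightning Talk — 3 in total.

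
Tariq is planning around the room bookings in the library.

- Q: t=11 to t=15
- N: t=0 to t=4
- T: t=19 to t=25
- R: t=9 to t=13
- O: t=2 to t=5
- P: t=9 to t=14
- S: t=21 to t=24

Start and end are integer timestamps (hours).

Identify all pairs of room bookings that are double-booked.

N & O, P & Q, P & R, Q & R, S & T

Two intervals overlap when each starts before the other ends.
Sorted by start: N, O, P, R, Q, T, S.
O starts before N ends → N and O overlap.
P starts after N ends — done with N.
P starts after O ends — done with O.
R starts before P ends → P and R overlap.
Q starts before P ends → P and Q overlap.
T starts after P ends — done with P.
Q starts before R ends → R and Q overlap.
T starts after R ends — done with R.
T starts after Q ends — done with Q.
S starts before T ends → T and S overlap.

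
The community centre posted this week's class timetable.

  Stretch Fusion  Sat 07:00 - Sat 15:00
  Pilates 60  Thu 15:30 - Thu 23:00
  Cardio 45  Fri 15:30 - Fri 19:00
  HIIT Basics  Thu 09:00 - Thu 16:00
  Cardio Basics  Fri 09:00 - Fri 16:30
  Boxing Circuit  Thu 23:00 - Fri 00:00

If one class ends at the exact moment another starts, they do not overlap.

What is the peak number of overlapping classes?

Walk through starts and ends in time order (an end at T is processed before a start at T):
Thu 09:00 start HIIT Basics → 1
Thu 15:30 start Pilates 60 → 2
Thu 16:00 end HIIT Basics → 1
Thu 23:00 end Pilates 60 → 0
Thu 23:00 start Boxing Circuit → 1
Fri 00:00 end Boxing Circuit → 0
Fri 09:00 start Cardio Basics → 1
Fri 15:30 start Cardio 45 → 2
Fri 16:30 end Cardio Basics → 1
Fri 19:00 end Cardio 45 → 0
Sat 07:00 start Stretch Fusion → 1
Sat 15:00 end Stretch Fusion → 0
Peak is 2, at Thu 15:30 (HIIT Basics, Pilates 60).

2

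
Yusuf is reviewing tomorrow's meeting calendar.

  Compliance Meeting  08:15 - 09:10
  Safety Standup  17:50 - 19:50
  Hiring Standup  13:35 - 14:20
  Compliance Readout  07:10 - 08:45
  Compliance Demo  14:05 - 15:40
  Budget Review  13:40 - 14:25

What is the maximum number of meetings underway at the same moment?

Walk through starts and ends in time order (an end at T is processed before a start at T):
07:10 start Compliance Readout → 1
08:15 start Compliance Meeting → 2
08:45 end Compliance Readout → 1
09:10 end Compliance Meeting → 0
13:35 start Hiring Standup → 1
13:40 start Budget Review → 2
14:05 start Compliance Demo → 3
14:20 end Hiring Standup → 2
14:25 end Budget Review → 1
15:40 end Compliance Demo → 0
17:50 start Safety Standup → 1
19:50 end Safety Standup → 0
Peak is 3, at 14:05 (Budget Review, Compliance Demo, Hiring Standup).

3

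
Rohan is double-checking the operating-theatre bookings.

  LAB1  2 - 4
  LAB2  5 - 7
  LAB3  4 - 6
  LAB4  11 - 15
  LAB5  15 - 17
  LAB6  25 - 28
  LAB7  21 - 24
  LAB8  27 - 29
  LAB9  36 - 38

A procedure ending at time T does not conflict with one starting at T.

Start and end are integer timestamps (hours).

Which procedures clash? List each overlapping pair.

LAB2 & LAB3, LAB6 & LAB8

Sorted by start: LAB1, LAB3, LAB2, LAB4, LAB5, LAB7, LAB6, LAB8, LAB9.
LAB3 starts exactly when LAB1 ends (back-to-back, no overlap); LAB1 is clear from here.
LAB2 starts before LAB3 ends → LAB3 and LAB2 overlap.
LAB4 starts after LAB3 ends; LAB3 is clear from here.
LAB4 starts after LAB2 ends; LAB2 is clear from here.
LAB5 starts exactly when LAB4 ends (back-to-back, no overlap); LAB4 is clear from here.
LAB7 starts after LAB5 ends; LAB5 is clear from here.
LAB6 starts after LAB7 ends; LAB7 is clear from here.
LAB8 starts before LAB6 ends → LAB6 and LAB8 overlap.
LAB9 starts after LAB6 ends.
LAB9 starts after LAB8 ends.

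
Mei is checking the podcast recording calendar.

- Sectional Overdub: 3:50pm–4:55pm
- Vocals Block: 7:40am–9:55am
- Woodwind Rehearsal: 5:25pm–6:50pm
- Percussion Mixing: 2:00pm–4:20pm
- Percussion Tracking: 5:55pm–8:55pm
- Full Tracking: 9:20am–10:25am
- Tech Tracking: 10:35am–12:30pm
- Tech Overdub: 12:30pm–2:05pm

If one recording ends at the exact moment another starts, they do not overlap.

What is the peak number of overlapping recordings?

2

Walk through starts and ends in time order (an end at T is processed before a start at T):
7:40am start Vocals Block → 1
9:20am start Full Tracking → 2
9:55am end Vocals Block → 1
10:25am end Full Tracking → 0
10:35am start Tech Tracking → 1
12:30pm end Tech Tracking → 0
12:30pm start Tech Overdub → 1
2:00pm start Percussion Mixing → 2
2:05pm end Tech Overdub → 1
3:50pm start Sectional Overdub → 2
4:20pm end Percussion Mixing → 1
4:55pm end Sectional Overdub → 0
5:25pm start Woodwind Rehearsal → 1
5:55pm start Percussion Tracking → 2
6:50pm end Woodwind Rehearsal → 1
8:55pm end Percussion Tracking → 0
Peak is 2, at 9:20am (Full Tracking, Vocals Block).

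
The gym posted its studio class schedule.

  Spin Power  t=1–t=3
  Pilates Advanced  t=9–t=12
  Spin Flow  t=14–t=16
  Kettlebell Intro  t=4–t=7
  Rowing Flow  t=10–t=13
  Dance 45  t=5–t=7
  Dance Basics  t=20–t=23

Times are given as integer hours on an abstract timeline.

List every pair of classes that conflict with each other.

Dance 45 & Kettlebell Intro, Pilates Advanced & Rowing Flow

Sorted by start: Spin Power, Kettlebell Intro, Dance 45, Pilates Advanced, Rowing Flow, Spin Flow, Dance Basics.
Kettlebell Intro starts after Spin Power ends, so nothing later overlaps Spin Power either.
Dance 45 starts before Kettlebell Intro ends → Kettlebell Intro and Dance 45 overlap.
Pilates Advanced starts after Kettlebell Intro ends, so nothing later overlaps Kettlebell Intro either.
Pilates Advanced starts after Dance 45 ends, so nothing later overlaps Dance 45 either.
Rowing Flow starts before Pilates Advanced ends → Pilates Advanced and Rowing Flow overlap.
Spin Flow starts after Pilates Advanced ends, so nothing later overlaps Pilates Advanced either.
Spin Flow starts after Rowing Flow ends, so nothing later overlaps Rowing Flow either.
Dance Basics starts after Spin Flow ends.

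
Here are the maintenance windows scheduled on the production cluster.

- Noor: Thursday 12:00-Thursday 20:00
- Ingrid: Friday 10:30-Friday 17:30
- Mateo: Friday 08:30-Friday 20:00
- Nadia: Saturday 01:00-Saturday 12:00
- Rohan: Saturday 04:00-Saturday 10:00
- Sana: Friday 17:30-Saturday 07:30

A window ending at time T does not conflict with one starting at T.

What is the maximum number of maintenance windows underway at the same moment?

3

Walk through starts and ends in time order (an end at T is processed before a start at T):
Thursday 12:00 start Noor → 1
Thursday 20:00 end Noor → 0
Friday 08:30 start Mateo → 1
Friday 10:30 start Ingrid → 2
Friday 17:30 end Ingrid → 1
Friday 17:30 start Sana → 2
Friday 20:00 end Mateo → 1
Saturday 01:00 start Nadia → 2
Saturday 04:00 start Rohan → 3
Saturday 07:30 end Sana → 2
Saturday 10:00 end Rohan → 1
Saturday 12:00 end Nadia → 0
Peak is 3, at Saturday 04:00 (Nadia, Rohan, Sana).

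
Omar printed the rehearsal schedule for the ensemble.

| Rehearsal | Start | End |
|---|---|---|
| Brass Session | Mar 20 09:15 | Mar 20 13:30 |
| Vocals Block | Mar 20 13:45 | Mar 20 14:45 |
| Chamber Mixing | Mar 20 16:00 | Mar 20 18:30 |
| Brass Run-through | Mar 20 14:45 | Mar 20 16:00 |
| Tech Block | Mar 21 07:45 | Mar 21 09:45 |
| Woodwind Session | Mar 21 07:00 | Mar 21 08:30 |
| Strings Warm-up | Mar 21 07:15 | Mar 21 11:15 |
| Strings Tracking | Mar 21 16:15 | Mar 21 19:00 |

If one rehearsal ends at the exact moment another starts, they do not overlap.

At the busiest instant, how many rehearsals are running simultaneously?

3

Sort all start/end points and keep a running count:
Mar 20 09:15 start Brass Session → 1
Mar 20 13:30 end Brass Session → 0
Mar 20 13:45 start Vocals Block → 1
Mar 20 14:45 end Vocals Block → 0
Mar 20 14:45 start Brass Run-through → 1
Mar 20 16:00 end Brass Run-through → 0
Mar 20 16:00 start Chamber Mixing → 1
Mar 20 18:30 end Chamber Mixing → 0
Mar 21 07:00 start Woodwind Session → 1
Mar 21 07:15 start Strings Warm-up → 2
Mar 21 07:45 start Tech Block → 3
Mar 21 08:30 end Woodwind Session → 2
Mar 21 09:45 end Tech Block → 1
Mar 21 11:15 end Strings Warm-up → 0
Mar 21 16:15 start Strings Tracking → 1
Mar 21 19:00 end Strings Tracking → 0
Peak is 3, at Mar 21 07:45 (Strings Warm-up, Tech Block, Woodwind Session).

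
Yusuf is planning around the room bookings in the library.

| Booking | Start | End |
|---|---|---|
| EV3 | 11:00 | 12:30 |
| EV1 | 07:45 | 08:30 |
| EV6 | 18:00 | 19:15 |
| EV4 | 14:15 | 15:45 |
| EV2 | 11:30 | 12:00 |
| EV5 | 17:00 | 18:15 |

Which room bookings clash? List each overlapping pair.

Two intervals overlap when each starts before the other ends.
Sorted by start: EV1, EV3, EV2, EV4, EV5, EV6.
EV3 starts after EV1 ends; EV1 is clear from here.
EV2 starts before EV3 ends → EV3 and EV2 overlap.
EV4 starts after EV3 ends; EV3 is clear from here.
EV4 starts after EV2 ends; EV2 is clear from here.
EV5 starts after EV4 ends; EV4 is clear from here.
EV6 starts before EV5 ends → EV5 and EV6 overlap.

EV2 & EV3, EV5 & EV6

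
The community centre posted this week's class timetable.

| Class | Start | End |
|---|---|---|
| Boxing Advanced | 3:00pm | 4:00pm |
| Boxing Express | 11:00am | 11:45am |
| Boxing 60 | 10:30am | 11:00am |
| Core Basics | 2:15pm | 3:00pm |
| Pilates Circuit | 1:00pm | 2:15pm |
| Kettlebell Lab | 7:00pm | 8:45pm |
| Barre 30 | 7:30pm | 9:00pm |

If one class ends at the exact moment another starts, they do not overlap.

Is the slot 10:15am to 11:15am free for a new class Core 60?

Boxing 60: starts 10:30am before Core 60 ends 11:15am, and ends 11:00am after Core 60 starts 10:15am → overlap.
Boxing Express: starts 11:00am before Core 60 ends 11:15am, and ends 11:45am after Core 60 starts 10:15am → overlap.
Pilates Circuit: starts 1:00pm at or after Core 60 ends 11:15am → clear.
Core Basics: starts 2:15pm at or after Core 60 ends 11:15am → clear.
Boxing Advanced: starts 3:00pm at or after Core 60 ends 11:15am → clear.
Kettlebell Lab: starts 7:00pm at or after Core 60 ends 11:15am → clear.
Barre 30: starts 7:30pm at or after Core 60 ends 11:15am → clear.
Core 60 overlaps Boxing Express, Boxing 60.

No — it overlaps Boxing 60, Boxing Express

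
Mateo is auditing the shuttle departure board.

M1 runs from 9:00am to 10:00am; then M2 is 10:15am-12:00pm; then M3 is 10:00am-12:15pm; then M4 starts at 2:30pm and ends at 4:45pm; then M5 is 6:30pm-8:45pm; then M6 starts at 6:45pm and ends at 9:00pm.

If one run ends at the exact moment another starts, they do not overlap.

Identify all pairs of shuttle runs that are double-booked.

M2 & M3, M5 & M6

Sorted by start: M1, M3, M2, M4, M5, M6.
M3 starts exactly when M1 ends (back-to-back, no overlap), so M1 has no further overlaps.
M2 starts before M3 ends → M3 and M2 overlap.
M4 starts after M3 ends, so M3 has no further overlaps.
M4 starts after M2 ends, so M2 has no further overlaps.
M5 starts after M4 ends, so M4 has no further overlaps.
M6 starts before M5 ends → M5 and M6 overlap.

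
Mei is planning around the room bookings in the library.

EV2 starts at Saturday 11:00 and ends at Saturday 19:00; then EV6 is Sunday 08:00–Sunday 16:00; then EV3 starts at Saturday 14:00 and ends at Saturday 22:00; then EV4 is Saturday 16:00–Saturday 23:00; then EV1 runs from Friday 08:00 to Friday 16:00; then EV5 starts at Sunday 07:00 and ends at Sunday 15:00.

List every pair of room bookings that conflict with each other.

EV2 & EV3, EV2 & EV4, EV3 & EV4, EV5 & EV6

Sorted by start: EV1, EV2, EV3, EV4, EV5, EV6.
EV2 starts after EV1 ends, so nothing later overlaps EV1 either.
EV3 starts before EV2 ends → EV2 and EV3 overlap.
EV4 starts before EV2 ends → EV2 and EV4 overlap.
EV5 starts after EV2 ends, so nothing later overlaps EV2 either.
EV4 starts before EV3 ends → EV3 and EV4 overlap.
EV5 starts after EV3 ends, so nothing later overlaps EV3 either.
EV5 starts after EV4 ends, so nothing later overlaps EV4 either.
EV6 starts before EV5 ends → EV5 and EV6 overlap.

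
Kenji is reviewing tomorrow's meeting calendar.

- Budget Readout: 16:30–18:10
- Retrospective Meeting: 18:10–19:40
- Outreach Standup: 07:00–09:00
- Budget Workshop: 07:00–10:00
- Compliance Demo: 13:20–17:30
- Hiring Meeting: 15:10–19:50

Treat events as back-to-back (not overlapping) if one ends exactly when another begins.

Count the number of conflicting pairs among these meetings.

Two intervals overlap when each starts before the other ends.
Sorted by start: Outreach Standup, Budget Workshop, Compliance Demo, Hiring Meeting, Budget Readout, Retrospective Meeting.
Budget Workshop starts before Outreach Standup ends → Outreach Standup and Budget Workshop overlap.
Compliance Demo starts after Outreach Standup ends — done with Outreach Standup.
Compliance Demo starts after Budget Workshop ends — done with Budget Workshop.
Hiring Meeting starts before Compliance Demo ends → Compliance Demo and Hiring Meeting overlap.
Budget Readout starts before Compliance Demo ends → Compliance Demo and Budget Readout overlap.
Retrospective Meeting starts after Compliance Demo ends.
Budget Readout starts before Hiring Meeting ends → Hiring Meeting and Budget Readout overlap.
Retrospective Meeting starts before Hiring Meeting ends → Hiring Meeting and Retrospective Meeting overlap.
Retrospective Meeting starts exactly when Budget Readout ends (back-to-back, no overlap).
Overlapping pairs: Budget Readout & Compliance Demo, Budget Readout & Hiring Meeting, Budget Workshop & Outreach Standup, Compliance Demo & Hiring Meeting, Hiring Meeting & Retrospective Meeting — 5 in total.

5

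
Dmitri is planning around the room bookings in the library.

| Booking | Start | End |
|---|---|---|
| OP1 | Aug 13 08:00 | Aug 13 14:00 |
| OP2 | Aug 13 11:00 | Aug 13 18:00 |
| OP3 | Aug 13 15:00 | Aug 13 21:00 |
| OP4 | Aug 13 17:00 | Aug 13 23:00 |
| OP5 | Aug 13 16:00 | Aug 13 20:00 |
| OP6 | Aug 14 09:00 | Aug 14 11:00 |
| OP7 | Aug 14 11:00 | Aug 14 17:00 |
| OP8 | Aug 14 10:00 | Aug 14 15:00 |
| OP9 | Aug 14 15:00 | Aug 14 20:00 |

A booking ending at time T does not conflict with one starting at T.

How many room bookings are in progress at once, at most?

4

Sort all start/end points and keep a running count:
Aug 13 08:00 start OP1 → 1
Aug 13 11:00 start OP2 → 2
Aug 13 14:00 end OP1 → 1
Aug 13 15:00 start OP3 → 2
Aug 13 16:00 start OP5 → 3
Aug 13 17:00 start OP4 → 4
Aug 13 18:00 end OP2 → 3
Aug 13 20:00 end OP5 → 2
Aug 13 21:00 end OP3 → 1
Aug 13 23:00 end OP4 → 0
Aug 14 09:00 start OP6 → 1
Aug 14 10:00 start OP8 → 2
Aug 14 11:00 end OP6 → 1
Aug 14 11:00 start OP7 → 2
Aug 14 15:00 end OP8 → 1
Aug 14 15:00 start OP9 → 2
Aug 14 17:00 end OP7 → 1
Aug 14 20:00 end OP9 → 0
Peak is 4, at Aug 13 17:00 (OP2, OP3, OP4, OP5).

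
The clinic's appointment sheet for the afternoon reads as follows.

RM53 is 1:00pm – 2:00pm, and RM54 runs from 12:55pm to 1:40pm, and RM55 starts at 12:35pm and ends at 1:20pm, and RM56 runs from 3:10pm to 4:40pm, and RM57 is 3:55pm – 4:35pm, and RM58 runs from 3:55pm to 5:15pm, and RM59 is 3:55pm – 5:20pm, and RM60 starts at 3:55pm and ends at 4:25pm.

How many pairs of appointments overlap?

Sorted by start: RM55, RM54, RM53, RM56, RM57, RM58, RM59, RM60.
RM54 starts before RM55 ends → RM55 and RM54 overlap.
RM53 starts before RM55 ends → RM55 and RM53 overlap.
RM56 starts after RM55 ends, so RM55 has no further overlaps.
RM53 starts before RM54 ends → RM54 and RM53 overlap.
RM56 starts after RM54 ends, so RM54 has no further overlaps.
RM56 starts after RM53 ends, so RM53 has no further overlaps.
RM57 starts before RM56 ends → RM56 and RM57 overlap.
RM58 starts before RM56 ends → RM56 and RM58 overlap.
RM59 starts before RM56 ends → RM56 and RM59 overlap.
RM60 starts before RM56 ends → RM56 and RM60 overlap.
RM58 starts before RM57 ends → RM57 and RM58 overlap.
RM59 starts before RM57 ends → RM57 and RM59 overlap.
RM60 starts before RM57 ends → RM57 and RM60 overlap.
RM59 starts before RM58 ends → RM58 and RM59 overlap.
RM60 starts before RM58 ends → RM58 and RM60 overlap.
RM60 starts before RM59 ends → RM59 and RM60 overlap.
Overlapping pairs: RM53 & RM54, RM53 & RM55, RM54 & RM55, RM56 & RM57, RM56 & RM58, RM56 & RM59, RM56 & RM60, RM57 & RM58, RM57 & RM59, RM57 & RM60, RM58 & RM59, RM58 & RM60, RM59 & RM60 — 13 in total.

13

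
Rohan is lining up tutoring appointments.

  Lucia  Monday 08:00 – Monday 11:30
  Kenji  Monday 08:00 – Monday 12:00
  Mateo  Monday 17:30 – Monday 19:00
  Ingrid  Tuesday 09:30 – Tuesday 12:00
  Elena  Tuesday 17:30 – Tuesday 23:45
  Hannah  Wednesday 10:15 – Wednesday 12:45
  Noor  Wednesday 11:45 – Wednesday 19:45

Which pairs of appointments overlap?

Sorted by start: Lucia, Kenji, Mateo, Ingrid, Elena, Hannah, Noor.
Kenji starts before Lucia ends → Lucia and Kenji overlap.
Mateo starts after Lucia ends, so Lucia has no further overlaps.
Mateo starts after Kenji ends, so Kenji has no further overlaps.
Ingrid starts after Mateo ends, so Mateo has no further overlaps.
Elena starts after Ingrid ends, so Ingrid has no further overlaps.
Hannah starts after Elena ends, so Elena has no further overlaps.
Noor starts before Hannah ends → Hannah and Noor overlap.

Hannah & Noor, Kenji & Lucia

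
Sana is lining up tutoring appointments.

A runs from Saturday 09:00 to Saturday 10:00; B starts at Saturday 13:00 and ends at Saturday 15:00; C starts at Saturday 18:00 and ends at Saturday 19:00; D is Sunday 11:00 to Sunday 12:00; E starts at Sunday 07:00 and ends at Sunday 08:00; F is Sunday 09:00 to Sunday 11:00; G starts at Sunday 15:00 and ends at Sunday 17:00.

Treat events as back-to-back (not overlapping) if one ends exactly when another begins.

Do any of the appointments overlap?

No

Check each pair: they overlap iff neither finishes before the other starts.
Sorted by start: A, B, C, E, F, D, G.
B starts after A ends, so A has no further overlaps.
C starts after B ends, so B has no further overlaps.
E starts after C ends, so C has no further overlaps.
F starts after E ends, so E has no further overlaps.
D starts exactly when F ends (back-to-back, no overlap), so F has no further overlaps.
G starts after D ends.
Every pair is clear; the schedule has no overlaps.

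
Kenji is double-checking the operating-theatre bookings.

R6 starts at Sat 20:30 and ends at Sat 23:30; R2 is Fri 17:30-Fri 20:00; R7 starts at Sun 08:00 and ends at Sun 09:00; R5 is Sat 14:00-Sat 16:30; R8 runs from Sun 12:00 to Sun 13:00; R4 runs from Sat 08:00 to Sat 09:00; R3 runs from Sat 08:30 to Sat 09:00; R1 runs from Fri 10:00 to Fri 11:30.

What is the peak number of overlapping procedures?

2

Sweep the timeline, counting +1 at each start and −1 at each end (ends before starts at a tie):
Fri 10:00 start R1 → 1
Fri 11:30 end R1 → 0
Fri 17:30 start R2 → 1
Fri 20:00 end R2 → 0
Sat 08:00 start R4 → 1
Sat 08:30 start R3 → 2
Sat 09:00 end R3 → 1
Sat 09:00 end R4 → 0
Sat 14:00 start R5 → 1
Sat 16:30 end R5 → 0
Sat 20:30 start R6 → 1
Sat 23:30 end R6 → 0
Sun 08:00 start R7 → 1
Sun 09:00 end R7 → 0
Sun 12:00 start R8 → 1
Sun 13:00 end R8 → 0
Peak is 2, at Sat 08:30 (R3, R4).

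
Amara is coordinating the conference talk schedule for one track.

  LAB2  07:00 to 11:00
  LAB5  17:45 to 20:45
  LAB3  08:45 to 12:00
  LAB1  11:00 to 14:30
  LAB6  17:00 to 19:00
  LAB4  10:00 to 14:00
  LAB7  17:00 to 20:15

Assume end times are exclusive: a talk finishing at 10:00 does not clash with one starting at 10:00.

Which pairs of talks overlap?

LAB1 & LAB3, LAB1 & LAB4, LAB2 & LAB3, LAB2 & LAB4, LAB3 & LAB4, LAB5 & LAB6, LAB5 & LAB7, LAB6 & LAB7

Sorted by start: LAB2, LAB3, LAB4, LAB1, LAB6, LAB7, LAB5.
LAB3 starts before LAB2 ends → LAB2 and LAB3 overlap.
LAB4 starts before LAB2 ends → LAB2 and LAB4 overlap.
LAB1 starts exactly when LAB2 ends (back-to-back, no overlap) — done with LAB2.
LAB4 starts before LAB3 ends → LAB3 and LAB4 overlap.
LAB1 starts before LAB3 ends → LAB3 and LAB1 overlap.
LAB6 starts after LAB3 ends — done with LAB3.
LAB1 starts before LAB4 ends → LAB4 and LAB1 overlap.
LAB6 starts after LAB4 ends — done with LAB4.
LAB6 starts after LAB1 ends — done with LAB1.
LAB7 starts before LAB6 ends → LAB6 and LAB7 overlap.
LAB5 starts before LAB6 ends → LAB6 and LAB5 overlap.
LAB5 starts before LAB7 ends → LAB7 and LAB5 overlap.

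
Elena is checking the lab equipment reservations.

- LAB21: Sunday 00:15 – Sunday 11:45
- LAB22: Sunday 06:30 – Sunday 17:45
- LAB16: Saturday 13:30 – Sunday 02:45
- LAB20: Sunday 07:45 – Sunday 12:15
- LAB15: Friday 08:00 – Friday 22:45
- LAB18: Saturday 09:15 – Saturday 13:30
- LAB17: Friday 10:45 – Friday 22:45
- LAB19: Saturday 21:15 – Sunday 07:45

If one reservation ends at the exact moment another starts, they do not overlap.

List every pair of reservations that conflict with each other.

LAB15 & LAB17, LAB16 & LAB19, LAB16 & LAB21, LAB19 & LAB21, LAB19 & LAB22, LAB20 & LAB21, LAB20 & LAB22, LAB21 & LAB22

Two intervals overlap when each starts before the other ends.
Sorted by start: LAB15, LAB17, LAB18, LAB16, LAB19, LAB21, LAB22, LAB20.
LAB17 starts before LAB15 ends → LAB15 and LAB17 overlap.
LAB18 starts after LAB15 ends, so nothing later overlaps LAB15 either.
LAB18 starts after LAB17 ends, so nothing later overlaps LAB17 either.
LAB16 starts exactly when LAB18 ends (back-to-back, no overlap), so nothing later overlaps LAB18 either.
LAB19 starts before LAB16 ends → LAB16 and LAB19 overlap.
LAB21 starts before LAB16 ends → LAB16 and LAB21 overlap.
LAB22 starts after LAB16 ends, so nothing later overlaps LAB16 either.
LAB21 starts before LAB19 ends → LAB19 and LAB21 overlap.
LAB22 starts before LAB19 ends → LAB19 and LAB22 overlap.
LAB20 starts exactly when LAB19 ends (back-to-back, no overlap).
LAB22 starts before LAB21 ends → LAB21 and LAB22 overlap.
LAB20 starts before LAB21 ends → LAB21 and LAB20 overlap.
LAB20 starts before LAB22 ends → LAB22 and LAB20 overlap.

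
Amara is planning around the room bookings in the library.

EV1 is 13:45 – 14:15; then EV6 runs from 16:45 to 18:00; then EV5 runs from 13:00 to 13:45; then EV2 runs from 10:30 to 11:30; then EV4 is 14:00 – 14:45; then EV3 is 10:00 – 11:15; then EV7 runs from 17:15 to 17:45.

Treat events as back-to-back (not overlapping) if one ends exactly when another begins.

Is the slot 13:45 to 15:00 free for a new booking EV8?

No — it overlaps EV1, EV4

EV3: ends 11:15 at or before EV8 starts 13:45 → clear.
EV2: ends 11:30 at or before EV8 starts 13:45 → clear.
EV5: ends 13:45 at or before EV8 starts 13:45 → clear.
EV1: starts 13:45 before EV8 ends 15:00, and ends 14:15 after EV8 starts 13:45 → overlap.
EV4: starts 14:00 before EV8 ends 15:00, and ends 14:45 after EV8 starts 13:45 → overlap.
EV6: starts 16:45 at or after EV8 ends 15:00 → clear.
EV7: starts 17:15 at or after EV8 ends 15:00 → clear.
EV8 overlaps EV1, EV4.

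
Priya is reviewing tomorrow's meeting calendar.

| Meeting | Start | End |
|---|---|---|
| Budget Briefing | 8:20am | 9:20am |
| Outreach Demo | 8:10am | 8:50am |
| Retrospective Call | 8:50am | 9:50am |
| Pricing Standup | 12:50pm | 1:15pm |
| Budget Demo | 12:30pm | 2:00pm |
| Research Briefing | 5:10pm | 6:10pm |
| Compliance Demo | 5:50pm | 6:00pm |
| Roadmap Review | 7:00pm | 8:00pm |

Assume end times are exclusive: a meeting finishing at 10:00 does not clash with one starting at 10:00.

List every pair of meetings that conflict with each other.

Sorted by start: Outreach Demo, Budget Briefing, Retrospective Call, Budget Demo, Pricing Standup, Research Briefing, Compliance Demo, Roadmap Review.
Budget Briefing starts before Outreach Demo ends → Outreach Demo and Budget Briefing overlap.
Retrospective Call starts exactly when Outreach Demo ends (back-to-back, no overlap) — done with Outreach Demo.
Retrospective Call starts before Budget Briefing ends → Budget Briefing and Retrospective Call overlap.
Budget Demo starts after Budget Briefing ends — done with Budget Briefing.
Budget Demo starts after Retrospective Call ends — done with Retrospective Call.
Pricing Standup starts before Budget Demo ends → Budget Demo and Pricing Standup overlap.
Research Briefing starts after Budget Demo ends — done with Budget Demo.
Research Briefing starts after Pricing Standup ends — done with Pricing Standup.
Compliance Demo starts before Research Briefing ends → Research Briefing and Compliance Demo overlap.
Roadmap Review starts after Research Briefing ends.
Roadmap Review starts after Compliance Demo ends.

Budget Briefing & Outreach Demo, Budget Briefing & Retrospective Call, Budget Demo & Pricing Standup, Compliance Demo & Research Briefing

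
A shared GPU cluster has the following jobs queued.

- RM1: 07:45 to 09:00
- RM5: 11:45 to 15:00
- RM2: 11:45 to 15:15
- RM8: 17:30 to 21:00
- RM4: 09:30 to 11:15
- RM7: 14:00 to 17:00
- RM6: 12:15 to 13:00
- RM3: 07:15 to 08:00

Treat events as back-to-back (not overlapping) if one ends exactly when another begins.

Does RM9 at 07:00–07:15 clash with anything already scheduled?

RM3: starts 07:15 at or after RM9 ends 07:15 → clear.
RM1: starts 07:45 at or after RM9 ends 07:15 → clear.
RM4: starts 09:30 at or after RM9 ends 07:15 → clear.
RM2: starts 11:45 at or after RM9 ends 07:15 → clear.
RM5: starts 11:45 at or after RM9 ends 07:15 → clear.
RM6: starts 12:15 at or after RM9 ends 07:15 → clear.
RM7: starts 14:00 at or after RM9 ends 07:15 → clear.
RM8: starts 17:30 at or after RM9 ends 07:15 → clear.

No — it doesn't clash with anything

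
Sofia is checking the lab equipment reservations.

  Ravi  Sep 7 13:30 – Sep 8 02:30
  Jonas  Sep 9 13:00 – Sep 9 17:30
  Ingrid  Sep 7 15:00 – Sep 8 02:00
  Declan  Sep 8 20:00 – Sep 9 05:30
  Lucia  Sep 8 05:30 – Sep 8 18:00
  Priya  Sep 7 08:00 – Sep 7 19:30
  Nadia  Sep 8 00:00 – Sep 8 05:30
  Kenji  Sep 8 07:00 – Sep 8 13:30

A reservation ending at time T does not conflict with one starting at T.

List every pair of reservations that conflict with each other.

Sorted by start: Priya, Ravi, Ingrid, Nadia, Lucia, Kenji, Declan, Jonas.
Ravi starts before Priya ends → Priya and Ravi overlap.
Ingrid starts before Priya ends → Priya and Ingrid overlap.
Nadia starts after Priya ends, so Priya has no further overlaps.
Ingrid starts before Ravi ends → Ravi and Ingrid overlap.
Nadia starts before Ravi ends → Ravi and Nadia overlap.
Lucia starts after Ravi ends, so Ravi has no further overlaps.
Nadia starts before Ingrid ends → Ingrid and Nadia overlap.
Lucia starts after Ingrid ends, so Ingrid has no further overlaps.
Lucia starts exactly when Nadia ends (back-to-back, no overlap), so Nadia has no further overlaps.
Kenji starts before Lucia ends → Lucia and Kenji overlap.
Declan starts after Lucia ends, so Lucia has no further overlaps.
Declan starts after Kenji ends, so Kenji has no further overlaps.
Jonas starts after Declan ends.

Ingrid & Nadia, Ingrid & Priya, Ingrid & Ravi, Kenji & Lucia, Nadia & Ravi, Priya & Ravi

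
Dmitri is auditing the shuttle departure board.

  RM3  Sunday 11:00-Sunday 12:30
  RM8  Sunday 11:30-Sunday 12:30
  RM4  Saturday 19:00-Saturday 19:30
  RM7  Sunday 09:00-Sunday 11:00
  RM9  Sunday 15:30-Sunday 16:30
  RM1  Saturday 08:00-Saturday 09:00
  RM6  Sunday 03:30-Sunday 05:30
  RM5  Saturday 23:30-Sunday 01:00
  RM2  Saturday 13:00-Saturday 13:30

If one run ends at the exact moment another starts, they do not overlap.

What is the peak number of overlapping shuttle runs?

Sort all start/end points and keep a running count:
Saturday 08:00 start RM1 → 1
Saturday 09:00 end RM1 → 0
Saturday 13:00 start RM2 → 1
Saturday 13:30 end RM2 → 0
Saturday 19:00 start RM4 → 1
Saturday 19:30 end RM4 → 0
Saturday 23:30 start RM5 → 1
Sunday 01:00 end RM5 → 0
Sunday 03:30 start RM6 → 1
Sunday 05:30 end RM6 → 0
Sunday 09:00 start RM7 → 1
Sunday 11:00 end RM7 → 0
Sunday 11:00 start RM3 → 1
Sunday 11:30 start RM8 → 2
Sunday 12:30 end RM3 → 1
Sunday 12:30 end RM8 → 0
Sunday 15:30 start RM9 → 1
Sunday 16:30 end RM9 → 0
Peak is 2, at Sunday 11:30 (RM3, RM8).

2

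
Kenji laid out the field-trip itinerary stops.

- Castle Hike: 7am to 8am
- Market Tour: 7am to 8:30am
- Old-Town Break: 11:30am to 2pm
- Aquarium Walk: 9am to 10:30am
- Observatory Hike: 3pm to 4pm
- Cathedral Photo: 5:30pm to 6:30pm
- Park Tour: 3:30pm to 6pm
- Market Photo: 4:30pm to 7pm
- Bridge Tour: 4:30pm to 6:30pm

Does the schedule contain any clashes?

Yes

Sorted by start: Castle Hike, Market Tour, Aquarium Walk, Old-Town Break, Observatory Hike, Park Tour, Market Photo, Bridge Tour, Cathedral Photo.
Market Tour starts before Castle Hike ends → Castle Hike and Market Tour overlap.
That's a conflict, so the schedule is not conflict-free.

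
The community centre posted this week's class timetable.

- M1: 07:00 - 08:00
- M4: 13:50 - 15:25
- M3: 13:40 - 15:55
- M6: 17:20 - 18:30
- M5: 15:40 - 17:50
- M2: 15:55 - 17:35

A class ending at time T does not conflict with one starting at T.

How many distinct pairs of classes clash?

Check each pair: they overlap iff neither finishes before the other starts.
Sorted by start: M1, M3, M4, M5, M2, M6.
M3 starts after M1 ends — done with M1.
M4 starts before M3 ends → M3 and M4 overlap.
M5 starts before M3 ends → M3 and M5 overlap.
M2 starts exactly when M3 ends (back-to-back, no overlap) — done with M3.
M5 starts after M4 ends — done with M4.
M2 starts before M5 ends → M5 and M2 overlap.
M6 starts before M5 ends → M5 and M6 overlap.
M6 starts before M2 ends → M2 and M6 overlap.
Overlapping pairs: M2 & M5, M2 & M6, M3 & M4, M3 & M5, M5 & M6 — 5 in total.

5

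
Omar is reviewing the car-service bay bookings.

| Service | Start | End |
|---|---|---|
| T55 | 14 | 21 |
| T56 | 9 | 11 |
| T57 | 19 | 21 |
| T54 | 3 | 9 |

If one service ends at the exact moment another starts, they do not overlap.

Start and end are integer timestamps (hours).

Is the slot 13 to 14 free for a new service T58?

T54: ends 9 at or before T58 starts 13 → clear.
T56: ends 11 at or before T58 starts 13 → clear.
T55: starts 14 at or after T58 ends 14 → clear.
T57: starts 19 at or after T58 ends 14 → clear.

Yes — the slot is free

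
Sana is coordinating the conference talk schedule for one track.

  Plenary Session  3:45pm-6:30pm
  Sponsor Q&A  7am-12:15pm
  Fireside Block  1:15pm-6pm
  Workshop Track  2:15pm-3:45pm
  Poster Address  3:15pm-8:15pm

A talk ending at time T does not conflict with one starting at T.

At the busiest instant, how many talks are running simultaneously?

3

Sweep the timeline, counting +1 at each start and −1 at each end (ends before starts at a tie):
7am start Sponsor Q&A → 1
12:15pm end Sponsor Q&A → 0
1:15pm start Fireside Block → 1
2:15pm start Workshop Track → 2
3:15pm start Poster Address → 3
3:45pm end Workshop Track → 2
3:45pm start Plenary Session → 3
6pm end Fireside Block → 2
6:30pm end Plenary Session → 1
8:15pm end Poster Address → 0
Peak is 3, at 3:15pm (Fireside Block, Poster Address, Workshop Track).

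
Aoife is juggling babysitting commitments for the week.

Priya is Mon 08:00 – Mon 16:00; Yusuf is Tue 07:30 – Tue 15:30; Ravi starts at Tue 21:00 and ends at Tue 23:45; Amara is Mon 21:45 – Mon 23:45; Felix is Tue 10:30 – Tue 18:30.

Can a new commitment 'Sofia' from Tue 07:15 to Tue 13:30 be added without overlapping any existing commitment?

No — it overlaps Felix, Yusuf

Priya: ends Mon 16:00 at or before Sofia starts Tue 07:15 → clear.
Amara: ends Mon 23:45 at or before Sofia starts Tue 07:15 → clear.
Yusuf: starts Tue 07:30 before Sofia ends Tue 13:30, and ends Tue 15:30 after Sofia starts Tue 07:15 → overlap.
Felix: starts Tue 10:30 before Sofia ends Tue 13:30, and ends Tue 18:30 after Sofia starts Tue 07:15 → overlap.
Ravi: starts Tue 21:00 at or after Sofia ends Tue 13:30 → clear.
Sofia overlaps Yusuf, Felix.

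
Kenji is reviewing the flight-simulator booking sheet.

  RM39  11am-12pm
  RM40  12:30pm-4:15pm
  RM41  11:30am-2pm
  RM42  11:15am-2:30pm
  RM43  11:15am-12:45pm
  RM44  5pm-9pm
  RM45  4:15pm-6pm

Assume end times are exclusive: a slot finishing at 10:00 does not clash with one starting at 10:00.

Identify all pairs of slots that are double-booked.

RM39 & RM41, RM39 & RM42, RM39 & RM43, RM40 & RM41, RM40 & RM42, RM40 & RM43, RM41 & RM42, RM41 & RM43, RM42 & RM43, RM44 & RM45

Sorted by start: RM39, RM42, RM43, RM41, RM40, RM45, RM44.
RM42 starts before RM39 ends → RM39 and RM42 overlap.
RM43 starts before RM39 ends → RM39 and RM43 overlap.
RM41 starts before RM39 ends → RM39 and RM41 overlap.
RM40 starts after RM39 ends, so RM39 has no further overlaps.
RM43 starts before RM42 ends → RM42 and RM43 overlap.
RM41 starts before RM42 ends → RM42 and RM41 overlap.
RM40 starts before RM42 ends → RM42 and RM40 overlap.
RM45 starts after RM42 ends, so RM42 has no further overlaps.
RM41 starts before RM43 ends → RM43 and RM41 overlap.
RM40 starts before RM43 ends → RM43 and RM40 overlap.
RM45 starts after RM43 ends, so RM43 has no further overlaps.
RM40 starts before RM41 ends → RM41 and RM40 overlap.
RM45 starts after RM41 ends, so RM41 has no further overlaps.
RM45 starts exactly when RM40 ends (back-to-back, no overlap), so RM40 has no further overlaps.
RM44 starts before RM45 ends → RM45 and RM44 overlap.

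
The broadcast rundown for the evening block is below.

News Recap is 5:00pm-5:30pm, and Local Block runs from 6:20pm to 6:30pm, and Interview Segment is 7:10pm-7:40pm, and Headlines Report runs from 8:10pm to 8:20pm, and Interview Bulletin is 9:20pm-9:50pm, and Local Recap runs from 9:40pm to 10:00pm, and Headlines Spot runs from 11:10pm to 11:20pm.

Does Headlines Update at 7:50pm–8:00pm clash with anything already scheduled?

No — it doesn't clash with anything

News Recap: ends 5:30pm at or before Headlines Update starts 7:50pm → clear.
Local Block: ends 6:30pm at or before Headlines Update starts 7:50pm → clear.
Interview Segment: ends 7:40pm at or before Headlines Update starts 7:50pm → clear.
Headlines Report: starts 8:10pm at or after Headlines Update ends 8:00pm → clear.
Interview Bulletin: starts 9:20pm at or after Headlines Update ends 8:00pm → clear.
Local Recap: starts 9:40pm at or after Headlines Update ends 8:00pm → clear.
Headlines Spot: starts 11:10pm at or after Headlines Update ends 8:00pm → clear.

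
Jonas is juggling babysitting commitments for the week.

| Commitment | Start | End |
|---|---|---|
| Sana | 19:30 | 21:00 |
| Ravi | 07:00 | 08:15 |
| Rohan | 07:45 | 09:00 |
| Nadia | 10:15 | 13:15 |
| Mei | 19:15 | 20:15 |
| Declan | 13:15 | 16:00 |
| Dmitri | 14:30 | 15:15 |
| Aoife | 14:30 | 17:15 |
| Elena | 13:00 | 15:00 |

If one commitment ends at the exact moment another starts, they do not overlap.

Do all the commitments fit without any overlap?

Sorted by start: Ravi, Rohan, Nadia, Elena, Declan, Dmitri, Aoife, Mei, Sana.
Rohan starts before Ravi ends → Ravi and Rohan overlap.
That's a conflict, so the schedule is not conflict-free.

No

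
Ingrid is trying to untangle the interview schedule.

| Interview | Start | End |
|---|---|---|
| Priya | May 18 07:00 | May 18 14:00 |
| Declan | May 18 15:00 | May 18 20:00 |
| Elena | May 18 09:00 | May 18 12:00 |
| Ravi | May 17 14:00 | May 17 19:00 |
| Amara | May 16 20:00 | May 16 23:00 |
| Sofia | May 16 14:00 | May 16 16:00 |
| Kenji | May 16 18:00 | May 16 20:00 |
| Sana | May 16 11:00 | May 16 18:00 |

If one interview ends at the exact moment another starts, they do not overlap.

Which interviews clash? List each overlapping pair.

Elena & Priya, Sana & Sofia

Sorted by start: Sana, Sofia, Kenji, Amara, Ravi, Priya, Elena, Declan.
Sofia starts before Sana ends → Sana and Sofia overlap.
Kenji starts exactly when Sana ends (back-to-back, no overlap); Sana is clear from here.
Kenji starts after Sofia ends; Sofia is clear from here.
Amara starts exactly when Kenji ends (back-to-back, no overlap); Kenji is clear from here.
Ravi starts after Amara ends; Amara is clear from here.
Priya starts after Ravi ends; Ravi is clear from here.
Elena starts before Priya ends → Priya and Elena overlap.
Declan starts after Priya ends.
Declan starts after Elena ends.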